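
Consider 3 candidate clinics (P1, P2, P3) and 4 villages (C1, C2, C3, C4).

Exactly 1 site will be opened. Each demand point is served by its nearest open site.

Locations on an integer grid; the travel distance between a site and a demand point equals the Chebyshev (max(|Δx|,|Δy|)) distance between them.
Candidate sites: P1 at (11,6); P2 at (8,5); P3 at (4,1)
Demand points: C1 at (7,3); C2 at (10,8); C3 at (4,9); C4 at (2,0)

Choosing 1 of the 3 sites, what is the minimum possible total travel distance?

Open {P2}.
  C1→P2 2, C2→P2 3, C3→P2 4, C4→P2 6  ⇒ total 15.
Compare {P3}: total 20.
Compare {P1}: total 22.

15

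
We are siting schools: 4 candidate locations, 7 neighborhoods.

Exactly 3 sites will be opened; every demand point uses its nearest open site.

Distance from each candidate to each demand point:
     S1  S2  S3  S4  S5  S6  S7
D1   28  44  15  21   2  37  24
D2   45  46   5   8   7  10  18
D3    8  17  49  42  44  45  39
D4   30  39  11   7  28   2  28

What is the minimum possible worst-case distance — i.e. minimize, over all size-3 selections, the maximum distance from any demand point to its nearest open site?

Open {D1, D2, D3}.
  Farthest demand point is S7 at distance 18 (to D2); all others are ≤ 18.
With {D2, D3, D4} the worst case is 18.
With {D1, D3, D4} the worst case is 24.
No size-3 selection achieves below 18.

18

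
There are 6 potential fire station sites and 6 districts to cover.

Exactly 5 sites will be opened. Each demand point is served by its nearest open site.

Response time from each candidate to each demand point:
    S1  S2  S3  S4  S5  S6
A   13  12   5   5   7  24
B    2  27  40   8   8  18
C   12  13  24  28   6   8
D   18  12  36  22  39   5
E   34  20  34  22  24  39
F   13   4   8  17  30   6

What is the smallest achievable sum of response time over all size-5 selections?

27

Open {A, B, C, D, F}.
  S1→B 2, S2→F 4, S3→A 5, S4→A 5, S5→C 6, S6→D 5  ⇒ total 27.
Compare {A, B, C, E, F}: total 28.
Compare {A, B, D, E, F}: total 28.
No size-5 selection does better; minimum is 27.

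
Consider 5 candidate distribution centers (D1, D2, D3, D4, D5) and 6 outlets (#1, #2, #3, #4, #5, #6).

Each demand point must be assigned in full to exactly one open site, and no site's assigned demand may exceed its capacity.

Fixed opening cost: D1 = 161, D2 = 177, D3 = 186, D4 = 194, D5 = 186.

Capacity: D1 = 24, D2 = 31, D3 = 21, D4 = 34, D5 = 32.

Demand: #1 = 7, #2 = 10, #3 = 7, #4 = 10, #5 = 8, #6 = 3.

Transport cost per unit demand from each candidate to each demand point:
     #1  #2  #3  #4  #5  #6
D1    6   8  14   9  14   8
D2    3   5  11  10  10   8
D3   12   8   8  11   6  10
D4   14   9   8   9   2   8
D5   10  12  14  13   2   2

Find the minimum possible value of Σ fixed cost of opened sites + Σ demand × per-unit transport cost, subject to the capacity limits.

Open {D2, D4}; cheapest assignment that respects the capacities:
  D2 (cap 31, load 20): #1, #2, #6 — cost 7×3 + 10×5 + 3×8 = 95
  D4 (cap 34, load 25): #3, #4, #5 — cost 7×8 + 10×9 + 8×2 = 162
  Shipping 257, fixed 371 → total 628.
  Any other capacity-feasible assignment to {D2, D4} ships for at least 257.
Compare {D2, D5}: its best feasible assignment gives total 654.
Compare {D2, D3}: its best feasible assignment gives total 662.
Every other set of open sites that can feasibly serve all demand totals ≥ 654 even under its best assignment. Minimum: 628.

628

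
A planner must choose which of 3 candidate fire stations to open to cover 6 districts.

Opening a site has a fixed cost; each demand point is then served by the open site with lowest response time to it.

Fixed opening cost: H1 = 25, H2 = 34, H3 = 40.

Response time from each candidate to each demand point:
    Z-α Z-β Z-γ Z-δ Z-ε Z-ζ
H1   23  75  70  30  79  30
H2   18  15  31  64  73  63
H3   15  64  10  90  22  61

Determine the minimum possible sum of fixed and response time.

221

Open {H1, H2, H3}: assign each demand point to its cheapest open site.
  Z-α→H3 15, Z-β→H2 15, Z-γ→H3 10, Z-δ→H1 30, Z-ε→H3 22, Z-ζ→H1 30
  response time 122, fixed 99 → total 221.
Compare {H1, H3}: response time 171 + fixed 65 = 236.
Compare {H1, H2}: response time 197 + fixed 59 = 256.
Compare {H2, H3}: response time 187 + fixed 74 = 261.
All other subsets cost ≥ 236. Minimum total cost: 221.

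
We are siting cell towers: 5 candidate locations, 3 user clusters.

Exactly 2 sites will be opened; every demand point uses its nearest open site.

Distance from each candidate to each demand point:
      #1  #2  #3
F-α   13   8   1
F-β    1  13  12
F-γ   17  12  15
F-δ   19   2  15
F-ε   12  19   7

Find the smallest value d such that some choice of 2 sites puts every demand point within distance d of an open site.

8

Open {F-α, F-β}.
  Farthest demand point is #2 at distance 8 (to F-α); all others are ≤ 8.
With {F-α, F-ε} the worst case is 12.
With {F-β, F-γ} the worst case is 12.
No size-2 selection achieves below 8.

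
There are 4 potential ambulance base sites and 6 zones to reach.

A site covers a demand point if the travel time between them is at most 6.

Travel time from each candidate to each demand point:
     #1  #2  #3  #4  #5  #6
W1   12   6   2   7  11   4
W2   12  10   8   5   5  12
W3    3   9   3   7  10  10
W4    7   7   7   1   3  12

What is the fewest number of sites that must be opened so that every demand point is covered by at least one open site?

3

Coverage sets (demand points within 6 of each site):
  W1: {#2, #3, #6}
  W2: {#4, #5}
  W3: {#1, #3}
  W4: {#4, #5}
No 2 sites suffice: every size-2 union leaves at least one demand point uncovered.
But {W1, W2, W3} covers everything, so the minimum is 3.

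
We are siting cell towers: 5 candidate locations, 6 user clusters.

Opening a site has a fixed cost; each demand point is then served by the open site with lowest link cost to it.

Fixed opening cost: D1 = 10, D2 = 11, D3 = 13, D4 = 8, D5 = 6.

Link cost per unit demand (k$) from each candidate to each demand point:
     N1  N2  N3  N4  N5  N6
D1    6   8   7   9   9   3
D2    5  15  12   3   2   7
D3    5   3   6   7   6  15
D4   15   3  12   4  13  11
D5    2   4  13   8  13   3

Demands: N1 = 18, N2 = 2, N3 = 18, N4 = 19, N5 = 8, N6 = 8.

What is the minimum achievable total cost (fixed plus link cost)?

277

Open {D2, D3, D5}: assign each demand point to its cheapest open site.
  N1→D5 18×2=36, N2→D3 2×3=6, N3→D3 18×6=108, N4→D2 19×3=57, N5→D2 8×2=16, N6→D5 8×3=24
  link cost 247, fixed 30 → total 277.
Compare {D2, D3, D4, D5}: link cost 247 + fixed 38 = 285.
Compare {D1, D2, D3, D5}: link cost 247 + fixed 40 = 287.
Compare {D1, D2, D5}: link cost 267 + fixed 27 = 294.
All other subsets cost ≥ 285. Minimum total cost: 277.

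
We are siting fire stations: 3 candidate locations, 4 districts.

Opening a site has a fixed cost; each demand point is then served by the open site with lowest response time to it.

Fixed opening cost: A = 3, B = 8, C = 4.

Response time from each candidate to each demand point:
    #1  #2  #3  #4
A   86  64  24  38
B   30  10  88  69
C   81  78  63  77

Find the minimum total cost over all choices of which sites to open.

Open {A, B}: assign each demand point to its cheapest open site.
  #1→B 30, #2→B 10, #3→A 24, #4→A 38
  response time 102, fixed 11 → total 113.
Compare {A, B, C}: response time 102 + fixed 15 = 117.
Compare {B, C}: response time 172 + fixed 12 = 184.
Compare {B}: response time 197 + fixed 8 = 205.
All other subsets cost ≥ 117. Minimum total cost: 113.

113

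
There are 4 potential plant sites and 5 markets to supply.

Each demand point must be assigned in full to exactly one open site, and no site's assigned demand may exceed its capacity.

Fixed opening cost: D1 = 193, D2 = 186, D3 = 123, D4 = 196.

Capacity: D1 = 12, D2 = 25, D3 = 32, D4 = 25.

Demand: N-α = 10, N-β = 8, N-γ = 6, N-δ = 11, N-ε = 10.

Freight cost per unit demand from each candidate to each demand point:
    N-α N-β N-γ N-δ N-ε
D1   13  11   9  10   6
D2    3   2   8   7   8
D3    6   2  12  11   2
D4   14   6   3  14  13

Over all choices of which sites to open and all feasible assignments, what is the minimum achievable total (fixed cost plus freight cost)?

524

Open {D2, D3}; cheapest assignment that respects the capacities:
  D2 (cap 25, load 21): N-α, N-δ — cost 10×3 + 11×7 = 107
  D3 (cap 32, load 24): N-β, N-γ, N-ε — cost 8×2 + 6×12 + 10×2 = 108
  Shipping 215, fixed 309 → total 524.
  Any other capacity-feasible assignment to {D2, D3} ships for at least 215.
Compare {D3, D4}: its best feasible assignment gives total 586.
Compare {D2, D3, D4}: its best feasible assignment gives total 666.
Every other set of open sites that can feasibly serve all demand totals ≥ 586 even under its best assignment. Minimum: 524.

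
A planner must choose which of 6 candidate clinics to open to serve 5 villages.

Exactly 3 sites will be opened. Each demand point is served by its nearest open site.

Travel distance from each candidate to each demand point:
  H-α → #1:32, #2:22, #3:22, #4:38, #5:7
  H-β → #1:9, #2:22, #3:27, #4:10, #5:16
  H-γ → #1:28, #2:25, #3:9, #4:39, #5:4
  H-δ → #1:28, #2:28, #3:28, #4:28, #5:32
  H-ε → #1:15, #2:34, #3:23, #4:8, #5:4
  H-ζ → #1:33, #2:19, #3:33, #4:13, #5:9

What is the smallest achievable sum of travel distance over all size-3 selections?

51

Open {H-β, H-γ, H-ζ}.
  #1→H-β 9, #2→H-ζ 19, #3→H-γ 9, #4→H-β 10, #5→H-γ 4  ⇒ total 51.
Compare {H-β, H-γ, H-ε}: total 52.
Compare {H-α, H-β, H-γ}: total 54.
No size-3 selection does better; minimum is 51.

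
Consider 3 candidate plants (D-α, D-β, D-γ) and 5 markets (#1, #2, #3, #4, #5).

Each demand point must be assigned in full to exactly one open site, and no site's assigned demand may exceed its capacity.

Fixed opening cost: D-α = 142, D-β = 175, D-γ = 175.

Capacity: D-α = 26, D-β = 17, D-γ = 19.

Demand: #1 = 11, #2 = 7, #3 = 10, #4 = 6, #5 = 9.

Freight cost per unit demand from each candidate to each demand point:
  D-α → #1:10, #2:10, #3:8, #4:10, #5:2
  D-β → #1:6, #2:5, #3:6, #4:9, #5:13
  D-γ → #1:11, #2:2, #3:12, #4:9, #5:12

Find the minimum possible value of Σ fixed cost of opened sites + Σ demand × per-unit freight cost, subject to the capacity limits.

Open {D-α, D-β}; cheapest assignment that respects the capacities:
  D-α (cap 26, load 26): #1, #4, #5 — cost 11×10 + 6×10 + 9×2 = 188
  D-β (cap 17, load 17): #2, #3 — cost 7×5 + 10×6 = 95
  Shipping 283, fixed 317 → total 600.
  Any other capacity-feasible assignment to {D-α, D-β} ships for at least 283.
Compare {D-α, D-γ}: its best feasible assignment gives total 610.
Compare {D-α, D-β, D-γ}: its best feasible assignment gives total 724.
Every other set of open sites that can feasibly serve all demand totals ≥ 610 even under its best assignment. Minimum: 600.

600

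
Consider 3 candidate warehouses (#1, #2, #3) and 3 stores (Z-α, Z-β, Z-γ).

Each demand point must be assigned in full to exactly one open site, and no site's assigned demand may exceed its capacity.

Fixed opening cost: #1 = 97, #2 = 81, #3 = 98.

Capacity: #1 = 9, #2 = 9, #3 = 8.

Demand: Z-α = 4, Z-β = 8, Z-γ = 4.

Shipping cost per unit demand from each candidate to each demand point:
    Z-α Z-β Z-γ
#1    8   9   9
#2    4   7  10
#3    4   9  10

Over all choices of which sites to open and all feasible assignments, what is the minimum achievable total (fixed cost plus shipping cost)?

291

Open {#2, #3}; cheapest assignment that respects the capacities:
  #2 (cap 9, load 8): Z-β — cost 8×7 = 56
  #3 (cap 8, load 8): Z-α, Z-γ — cost 4×4 + 4×10 = 56
  Shipping 112, fixed 179 → total 291.
  Any other capacity-feasible assignment to {#2, #3} ships for at least 112.
Compare {#1, #2}: its best feasible assignment gives total 302.
Compare {#1, #3}: its best feasible assignment gives total 323.
Every other set of open sites that can feasibly serve all demand totals ≥ 302 even under its best assignment. Minimum: 291.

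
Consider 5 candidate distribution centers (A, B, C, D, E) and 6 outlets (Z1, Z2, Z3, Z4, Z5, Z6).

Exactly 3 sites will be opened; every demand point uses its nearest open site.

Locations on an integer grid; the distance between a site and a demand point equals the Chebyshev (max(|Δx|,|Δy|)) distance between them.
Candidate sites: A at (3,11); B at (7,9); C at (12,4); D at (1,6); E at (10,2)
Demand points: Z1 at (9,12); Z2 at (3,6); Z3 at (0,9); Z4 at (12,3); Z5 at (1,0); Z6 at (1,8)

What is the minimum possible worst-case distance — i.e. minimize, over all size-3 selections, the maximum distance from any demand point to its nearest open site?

Open {A, B, D}.
  Farthest demand point is Z4 at distance 6 (to B); all others are ≤ 6.
With {A, C, D} the worst case is 6.
With {A, D, E} the worst case is 6.
No size-3 selection achieves below 6.

6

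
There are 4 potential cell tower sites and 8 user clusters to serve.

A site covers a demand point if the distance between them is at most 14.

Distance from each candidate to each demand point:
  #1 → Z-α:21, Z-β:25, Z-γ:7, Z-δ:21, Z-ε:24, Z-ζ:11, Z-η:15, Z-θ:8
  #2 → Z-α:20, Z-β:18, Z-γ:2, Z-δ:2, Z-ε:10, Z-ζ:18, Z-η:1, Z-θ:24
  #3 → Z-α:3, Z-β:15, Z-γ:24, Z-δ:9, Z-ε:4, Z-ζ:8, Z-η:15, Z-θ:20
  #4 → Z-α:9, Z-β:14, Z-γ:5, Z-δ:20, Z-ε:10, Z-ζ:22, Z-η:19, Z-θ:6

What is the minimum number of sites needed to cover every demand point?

3

Coverage sets (demand points within 14 of each site):
  #1: {Z-γ, Z-ζ, Z-θ}
  #2: {Z-γ, Z-δ, Z-ε, Z-η}
  #3: {Z-α, Z-δ, Z-ε, Z-ζ}
  #4: {Z-α, Z-β, Z-γ, Z-ε, Z-θ}
No 2 sites suffice: every size-2 union leaves at least one demand point uncovered.
But {#1, #2, #4} covers everything, so the minimum is 3.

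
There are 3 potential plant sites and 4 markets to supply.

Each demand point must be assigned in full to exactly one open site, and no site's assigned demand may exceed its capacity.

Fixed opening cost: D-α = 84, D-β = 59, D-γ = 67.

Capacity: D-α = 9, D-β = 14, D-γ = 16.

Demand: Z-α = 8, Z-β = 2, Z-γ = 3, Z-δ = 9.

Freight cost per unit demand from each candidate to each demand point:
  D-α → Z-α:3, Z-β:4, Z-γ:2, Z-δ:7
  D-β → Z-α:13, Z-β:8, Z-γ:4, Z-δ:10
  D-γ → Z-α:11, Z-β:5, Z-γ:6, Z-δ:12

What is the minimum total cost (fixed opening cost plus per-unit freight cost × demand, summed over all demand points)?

Open {D-α, D-β}; cheapest assignment that respects the capacities:
  D-α (cap 9, load 8): Z-α — cost 8×3 = 24
  D-β (cap 14, load 14): Z-β, Z-γ, Z-δ — cost 2×8 + 3×4 + 9×10 = 118
  Shipping 142, fixed 143 → total 285.
  Any other capacity-feasible assignment to {D-α, D-β} ships for at least 142.
Compare {D-α, D-γ}: its best feasible assignment gives total 311.
Compare {D-β, D-γ}: its best feasible assignment gives total 326.
Every other set of open sites that can feasibly serve all demand totals ≥ 311 even under its best assignment. Minimum: 285.

285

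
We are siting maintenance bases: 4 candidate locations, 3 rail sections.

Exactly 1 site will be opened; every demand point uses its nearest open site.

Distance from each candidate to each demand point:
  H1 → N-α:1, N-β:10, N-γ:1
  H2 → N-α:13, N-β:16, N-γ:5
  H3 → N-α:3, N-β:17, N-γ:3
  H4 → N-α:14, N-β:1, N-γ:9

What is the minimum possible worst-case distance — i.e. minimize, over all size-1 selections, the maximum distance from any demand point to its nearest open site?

10

Open {H1}.
  Farthest demand point is N-β at distance 10 (to H1); all others are ≤ 10.
With {H4} the worst case is 14.
With {H2} the worst case is 16.
No size-1 selection achieves below 10.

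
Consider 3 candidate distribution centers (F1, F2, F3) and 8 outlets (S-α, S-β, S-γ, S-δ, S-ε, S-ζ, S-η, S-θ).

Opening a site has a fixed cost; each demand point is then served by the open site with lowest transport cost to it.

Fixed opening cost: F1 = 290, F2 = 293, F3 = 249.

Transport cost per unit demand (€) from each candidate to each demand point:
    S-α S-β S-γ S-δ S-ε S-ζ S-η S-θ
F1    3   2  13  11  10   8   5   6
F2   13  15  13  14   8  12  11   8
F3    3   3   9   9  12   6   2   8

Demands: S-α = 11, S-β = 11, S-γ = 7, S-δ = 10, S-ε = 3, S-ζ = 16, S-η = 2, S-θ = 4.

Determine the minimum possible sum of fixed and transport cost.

Open {F3}: assign each demand point to its cheapest open site.
  S-α→F3 11×3=33, S-β→F3 11×3=33, S-γ→F3 7×9=63, S-δ→F3 10×9=90, S-ε→F3 3×12=36, S-ζ→F3 16×6=96, S-η→F3 2×2=4, S-θ→F3 4×8=32
  transport cost 387, fixed 249 → total 636.
Compare {F1}: transport cost 448 + fixed 290 = 738.
Compare {F1, F3}: transport cost 362 + fixed 539 = 901.
Compare {F2, F3}: transport cost 375 + fixed 542 = 917.
All other subsets cost ≥ 738. Minimum total cost: 636.

636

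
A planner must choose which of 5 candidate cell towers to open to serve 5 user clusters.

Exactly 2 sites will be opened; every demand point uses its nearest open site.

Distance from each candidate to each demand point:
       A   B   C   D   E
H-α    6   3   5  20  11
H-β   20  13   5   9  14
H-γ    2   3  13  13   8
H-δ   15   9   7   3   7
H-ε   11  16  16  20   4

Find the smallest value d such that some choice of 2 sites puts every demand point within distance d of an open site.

7

Open {H-α, H-δ}.
  Farthest demand point is E at distance 7 (to H-δ); all others are ≤ 7.
With {H-γ, H-δ} the worst case is 7.
With {H-β, H-γ} the worst case is 9.
No size-2 selection achieves below 7.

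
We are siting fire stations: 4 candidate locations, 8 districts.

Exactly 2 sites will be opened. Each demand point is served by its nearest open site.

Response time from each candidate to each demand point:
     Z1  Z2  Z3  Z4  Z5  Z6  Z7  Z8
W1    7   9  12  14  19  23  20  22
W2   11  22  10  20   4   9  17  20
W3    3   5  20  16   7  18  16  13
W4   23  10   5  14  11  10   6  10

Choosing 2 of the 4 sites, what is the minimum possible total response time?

60

Open {W3, W4}.
  Z1→W3 3, Z2→W3 5, Z3→W4 5, Z4→W4 14, Z5→W3 7, Z6→W4 10, Z7→W4 6, Z8→W4 10  ⇒ total 60.
Compare {W2, W4}: total 69.
Compare {W1, W4}: total 72.
No size-2 selection does better; minimum is 60.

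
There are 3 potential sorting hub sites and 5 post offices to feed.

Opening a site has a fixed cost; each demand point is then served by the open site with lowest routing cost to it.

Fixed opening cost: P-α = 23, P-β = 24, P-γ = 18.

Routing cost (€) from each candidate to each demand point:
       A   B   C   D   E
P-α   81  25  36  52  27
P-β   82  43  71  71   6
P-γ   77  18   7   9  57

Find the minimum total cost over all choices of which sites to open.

159

Open {P-β, P-γ}: assign each demand point to its cheapest open site.
  A→P-γ 77, B→P-γ 18, C→P-γ 7, D→P-γ 9, E→P-β 6
  routing cost 117, fixed 42 → total 159.
Compare {P-α, P-γ}: routing cost 138 + fixed 41 = 179.
Compare {P-α, P-β, P-γ}: routing cost 117 + fixed 65 = 182.
Compare {P-γ}: routing cost 168 + fixed 18 = 186.
All other subsets cost ≥ 179. Minimum total cost: 159.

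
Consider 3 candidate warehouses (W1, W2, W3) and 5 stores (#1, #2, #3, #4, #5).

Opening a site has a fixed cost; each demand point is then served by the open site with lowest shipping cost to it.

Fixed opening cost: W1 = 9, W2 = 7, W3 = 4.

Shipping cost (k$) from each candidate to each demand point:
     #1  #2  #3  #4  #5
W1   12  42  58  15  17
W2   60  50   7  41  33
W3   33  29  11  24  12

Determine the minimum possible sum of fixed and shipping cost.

92

Open {W1, W3}: assign each demand point to its cheapest open site.
  #1→W1 12, #2→W3 29, #3→W3 11, #4→W1 15, #5→W3 12
  shipping cost 79, fixed 13 → total 92.
Compare {W1, W2, W3}: shipping cost 75 + fixed 20 = 95.
Compare {W1, W2}: shipping cost 93 + fixed 16 = 109.
Compare {W3}: shipping cost 109 + fixed 4 = 113.
All other subsets cost ≥ 95. Minimum total cost: 92.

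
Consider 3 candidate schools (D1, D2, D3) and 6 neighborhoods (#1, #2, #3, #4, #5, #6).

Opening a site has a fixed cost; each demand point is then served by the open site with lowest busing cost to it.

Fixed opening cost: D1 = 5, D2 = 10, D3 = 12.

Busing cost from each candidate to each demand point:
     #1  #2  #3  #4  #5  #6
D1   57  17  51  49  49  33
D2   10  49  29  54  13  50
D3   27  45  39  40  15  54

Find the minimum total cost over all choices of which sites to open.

Open {D1, D2}: assign each demand point to its cheapest open site.
  #1→D2 10, #2→D1 17, #3→D2 29, #4→D1 49, #5→D2 13, #6→D1 33
  busing cost 151, fixed 15 → total 166.
Compare {D1, D2, D3}: busing cost 142 + fixed 27 = 169.
Compare {D1, D3}: busing cost 171 + fixed 17 = 188.
Compare {D2, D3}: busing cost 187 + fixed 22 = 209.
All other subsets cost ≥ 169. Minimum total cost: 166.

166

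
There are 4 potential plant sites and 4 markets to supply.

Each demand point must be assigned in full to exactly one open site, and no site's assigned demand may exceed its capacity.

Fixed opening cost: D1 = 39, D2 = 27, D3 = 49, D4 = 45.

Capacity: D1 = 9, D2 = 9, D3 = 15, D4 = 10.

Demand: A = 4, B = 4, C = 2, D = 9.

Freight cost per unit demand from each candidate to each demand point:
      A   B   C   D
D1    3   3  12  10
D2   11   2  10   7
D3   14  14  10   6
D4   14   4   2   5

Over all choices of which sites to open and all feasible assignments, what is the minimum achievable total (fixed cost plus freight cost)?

186

Open {D1, D3}; cheapest assignment that respects the capacities:
  D1 (cap 9, load 8): A, B — cost 4×3 + 4×3 = 24
  D3 (cap 15, load 11): C, D — cost 2×10 + 9×6 = 74
  Shipping 98, fixed 88 → total 186.
  Any other capacity-feasible assignment to {D1, D3} ships for at least 98.
Compare {D1, D2, D4}: its best feasible assignment gives total 196.
Compare {D2, D3}: its best feasible assignment gives total 202.
Every other set of open sites that can feasibly serve all demand totals ≥ 196 even under its best assignment. Minimum: 186.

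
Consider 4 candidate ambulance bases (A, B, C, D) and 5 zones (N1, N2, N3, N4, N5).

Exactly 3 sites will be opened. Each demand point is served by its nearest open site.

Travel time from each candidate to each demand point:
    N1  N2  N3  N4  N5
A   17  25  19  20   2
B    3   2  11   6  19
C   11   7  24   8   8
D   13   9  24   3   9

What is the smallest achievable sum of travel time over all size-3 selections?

21

Open {A, B, D}.
  N1→B 3, N2→B 2, N3→B 11, N4→D 3, N5→A 2  ⇒ total 21.
Compare {A, B, C}: total 24.
Compare {B, C, D}: total 27.
No size-3 selection does better; minimum is 21.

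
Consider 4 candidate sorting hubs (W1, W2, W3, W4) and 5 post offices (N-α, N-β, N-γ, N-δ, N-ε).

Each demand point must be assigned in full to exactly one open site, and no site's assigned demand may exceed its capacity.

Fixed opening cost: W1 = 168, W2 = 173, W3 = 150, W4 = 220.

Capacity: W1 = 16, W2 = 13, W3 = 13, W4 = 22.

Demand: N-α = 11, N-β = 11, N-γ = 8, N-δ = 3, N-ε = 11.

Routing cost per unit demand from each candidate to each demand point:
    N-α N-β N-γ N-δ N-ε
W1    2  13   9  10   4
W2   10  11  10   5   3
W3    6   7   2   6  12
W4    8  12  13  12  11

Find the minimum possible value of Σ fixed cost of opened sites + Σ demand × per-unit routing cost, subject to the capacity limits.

Open {W2, W3, W4}; cheapest assignment that respects the capacities:
  W2 (cap 13, load 11): N-ε — cost 11×3 = 33
  W3 (cap 13, load 11): N-γ, N-δ — cost 8×2 + 3×6 = 34
  W4 (cap 22, load 22): N-α, N-β — cost 11×8 + 11×12 = 220
  Shipping 287, fixed 543 → total 830.
  Any other capacity-feasible assignment to {W2, W3, W4} ships for at least 287.
Compare {W1, W3, W4}: its best feasible assignment gives total 836.
Compare {W1, W2, W4}: its best feasible assignment gives total 882.
Every other set of open sites that can feasibly serve all demand totals ≥ 836 even under its best assignment. Minimum: 830.

830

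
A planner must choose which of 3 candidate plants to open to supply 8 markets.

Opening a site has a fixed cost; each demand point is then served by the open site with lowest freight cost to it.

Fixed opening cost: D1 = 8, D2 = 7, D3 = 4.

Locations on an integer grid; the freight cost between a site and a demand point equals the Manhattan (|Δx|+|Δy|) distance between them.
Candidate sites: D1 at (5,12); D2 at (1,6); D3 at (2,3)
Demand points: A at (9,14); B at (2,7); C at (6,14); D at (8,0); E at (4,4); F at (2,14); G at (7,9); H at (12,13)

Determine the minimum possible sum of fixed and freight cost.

55

Open {D1, D3}: assign each demand point to its cheapest open site.
  A→D1 6, B→D3 4, C→D1 3, D→D3 9, E→D3 3, F→D1 5, G→D1 5, H→D1 8
  freight cost 43, fixed 12 → total 55.
Compare {D1, D2, D3}: freight cost 41 + fixed 19 = 60.
Compare {D1, D2}: freight cost 47 + fixed 15 = 62.
Compare {D1}: freight cost 59 + fixed 8 = 67.
All other subsets cost ≥ 60. Minimum total cost: 55.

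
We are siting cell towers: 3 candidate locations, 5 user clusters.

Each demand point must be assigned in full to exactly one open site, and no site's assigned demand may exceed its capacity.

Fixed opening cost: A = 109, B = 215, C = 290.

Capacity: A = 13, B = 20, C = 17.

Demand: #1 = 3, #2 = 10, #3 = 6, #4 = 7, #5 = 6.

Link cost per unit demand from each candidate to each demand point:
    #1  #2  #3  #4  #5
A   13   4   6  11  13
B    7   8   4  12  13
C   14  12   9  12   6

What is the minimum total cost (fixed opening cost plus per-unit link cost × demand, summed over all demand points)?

589

Open {A, B}; cheapest assignment that respects the capacities:
  A (cap 13, load 13): #1, #2 — cost 3×13 + 10×4 = 79
  B (cap 20, load 19): #3, #4, #5 — cost 6×4 + 7×12 + 6×13 = 186
  Shipping 265, fixed 324 → total 589.
  Any other capacity-feasible assignment to {A, B} ships for at least 265.
Compare {B, C}: its best feasible assignment gives total 750.
Compare {A, B, C}: its best feasible assignment gives total 819.
Every other set of open sites that can feasibly serve all demand totals ≥ 750 even under its best assignment. Minimum: 589.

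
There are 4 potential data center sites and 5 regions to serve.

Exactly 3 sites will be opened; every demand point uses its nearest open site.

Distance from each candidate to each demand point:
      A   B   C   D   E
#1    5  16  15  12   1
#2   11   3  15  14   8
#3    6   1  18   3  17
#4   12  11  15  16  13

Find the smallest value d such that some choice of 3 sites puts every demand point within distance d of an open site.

15

Open {#1, #2, #3}.
  Farthest demand point is C at distance 15 (to #1); all others are ≤ 15.
With {#1, #2, #4} the worst case is 15.
With {#1, #3, #4} the worst case is 15.
No size-3 selection achieves below 15.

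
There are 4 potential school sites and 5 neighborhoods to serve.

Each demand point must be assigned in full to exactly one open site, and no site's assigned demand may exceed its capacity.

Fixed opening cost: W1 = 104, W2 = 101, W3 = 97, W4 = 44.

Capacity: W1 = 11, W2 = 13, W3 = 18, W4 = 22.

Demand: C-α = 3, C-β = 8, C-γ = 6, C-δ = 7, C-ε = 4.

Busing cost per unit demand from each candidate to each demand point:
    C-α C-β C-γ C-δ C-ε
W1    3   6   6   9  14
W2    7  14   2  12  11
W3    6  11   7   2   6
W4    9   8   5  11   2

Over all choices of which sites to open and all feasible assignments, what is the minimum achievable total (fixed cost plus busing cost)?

Open {W3, W4}; cheapest assignment that respects the capacities:
  W3 (cap 18, load 10): C-α, C-δ — cost 3×6 + 7×2 = 32
  W4 (cap 22, load 18): C-β, C-γ, C-ε — cost 8×8 + 6×5 + 4×2 = 102
  Shipping 134, fixed 141 → total 275.
  Any other capacity-feasible assignment to {W3, W4} ships for at least 134.
Compare {W1, W4}: its best feasible assignment gives total 320.
Compare {W2, W4}: its best feasible assignment gives total 327.
Every other set of open sites that can feasibly serve all demand totals ≥ 320 even under its best assignment. Minimum: 275.

275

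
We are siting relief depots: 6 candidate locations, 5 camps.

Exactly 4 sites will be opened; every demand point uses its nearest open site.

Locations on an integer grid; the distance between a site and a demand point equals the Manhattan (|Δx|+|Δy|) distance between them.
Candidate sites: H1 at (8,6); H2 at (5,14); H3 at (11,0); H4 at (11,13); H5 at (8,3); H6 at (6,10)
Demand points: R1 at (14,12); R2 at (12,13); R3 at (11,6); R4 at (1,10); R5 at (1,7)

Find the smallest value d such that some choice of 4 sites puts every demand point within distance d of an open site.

8

Open {H1, H2, H3, H4}.
  Farthest demand point is R4 at distance 8 (to H2); all others are ≤ 8.
With {H1, H2, H4, H5} the worst case is 8.
With {H1, H2, H4, H6} the worst case is 8.
No size-4 selection achieves below 8.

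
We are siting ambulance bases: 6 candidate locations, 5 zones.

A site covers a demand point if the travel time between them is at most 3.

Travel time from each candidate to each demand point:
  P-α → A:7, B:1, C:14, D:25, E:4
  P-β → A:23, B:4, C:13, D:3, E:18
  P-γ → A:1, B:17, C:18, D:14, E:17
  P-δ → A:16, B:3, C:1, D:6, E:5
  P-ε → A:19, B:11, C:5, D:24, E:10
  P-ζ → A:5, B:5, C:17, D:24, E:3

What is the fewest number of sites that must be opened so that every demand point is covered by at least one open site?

4

Coverage sets (demand points within 3 of each site):
  P-α: {B}
  P-β: {D}
  P-γ: {A}
  P-δ: {B, C}
  P-ε: {}
  P-ζ: {E}
No 3 sites suffice: every size-3 union leaves at least one demand point uncovered.
But {P-β, P-γ, P-δ, P-ζ} covers everything, so the minimum is 4.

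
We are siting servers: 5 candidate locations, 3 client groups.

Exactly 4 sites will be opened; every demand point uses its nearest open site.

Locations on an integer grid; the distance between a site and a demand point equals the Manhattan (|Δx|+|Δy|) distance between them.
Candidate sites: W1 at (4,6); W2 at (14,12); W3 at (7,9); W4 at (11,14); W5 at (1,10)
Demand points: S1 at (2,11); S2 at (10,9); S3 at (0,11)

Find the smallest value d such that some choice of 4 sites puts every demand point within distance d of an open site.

Open {W1, W2, W3, W5}.
  Farthest demand point is S2 at distance 3 (to W3); all others are ≤ 3.
With {W1, W3, W4, W5} the worst case is 3.
With {W2, W3, W4, W5} the worst case is 3.
No size-4 selection achieves below 3.

3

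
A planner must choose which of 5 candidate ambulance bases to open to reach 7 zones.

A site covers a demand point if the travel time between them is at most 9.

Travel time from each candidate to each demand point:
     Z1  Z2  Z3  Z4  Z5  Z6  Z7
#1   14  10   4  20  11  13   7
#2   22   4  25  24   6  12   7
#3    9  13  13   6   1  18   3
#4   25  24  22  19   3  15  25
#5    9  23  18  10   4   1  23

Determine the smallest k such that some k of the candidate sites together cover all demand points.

Coverage sets (demand points within 9 of each site):
  #1: {Z3, Z7}
  #2: {Z2, Z5, Z7}
  #3: {Z1, Z4, Z5, Z7}
  #4: {Z5}
  #5: {Z1, Z5, Z6}
No 3 sites suffice: every size-3 union leaves at least one demand point uncovered.
But {#1, #2, #3, #5} covers everything, so the minimum is 4.

4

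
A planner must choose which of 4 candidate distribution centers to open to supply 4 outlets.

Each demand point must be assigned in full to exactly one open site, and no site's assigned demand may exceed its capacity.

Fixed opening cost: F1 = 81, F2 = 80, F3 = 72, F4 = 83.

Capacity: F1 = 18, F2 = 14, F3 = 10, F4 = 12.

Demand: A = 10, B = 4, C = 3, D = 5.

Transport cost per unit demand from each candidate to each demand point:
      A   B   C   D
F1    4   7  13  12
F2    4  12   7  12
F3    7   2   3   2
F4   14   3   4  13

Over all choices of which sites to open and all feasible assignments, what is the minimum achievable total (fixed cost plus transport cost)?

231

Open {F2, F3}; cheapest assignment that respects the capacities:
  F2 (cap 14, load 13): A, C — cost 10×4 + 3×7 = 61
  F3 (cap 10, load 9): B, D — cost 4×2 + 5×2 = 18
  Shipping 79, fixed 152 → total 231.
  Any other capacity-feasible assignment to {F2, F3} ships for at least 79.
Compare {F1, F3}: its best feasible assignment gives total 240.
Compare {F1, F4}: its best feasible assignment gives total 288.
Every other set of open sites that can feasibly serve all demand totals ≥ 240 even under its best assignment. Minimum: 231.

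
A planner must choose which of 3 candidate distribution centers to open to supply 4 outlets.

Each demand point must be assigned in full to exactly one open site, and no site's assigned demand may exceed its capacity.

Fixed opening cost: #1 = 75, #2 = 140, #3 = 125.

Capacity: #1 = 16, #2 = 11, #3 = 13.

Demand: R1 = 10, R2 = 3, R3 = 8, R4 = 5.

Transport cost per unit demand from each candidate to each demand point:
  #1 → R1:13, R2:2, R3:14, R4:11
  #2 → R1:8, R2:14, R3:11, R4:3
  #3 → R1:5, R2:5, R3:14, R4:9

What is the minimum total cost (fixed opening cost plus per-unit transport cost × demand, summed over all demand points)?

Open {#1, #3}; cheapest assignment that respects the capacities:
  #1 (cap 16, load 16): R2, R3, R4 — cost 3×2 + 8×14 + 5×11 = 173
  #3 (cap 13, load 10): R1 — cost 10×5 = 50
  Shipping 223, fixed 200 → total 423.
  Any other capacity-feasible assignment to {#1, #3} ships for at least 223.
Compare {#1, #2}: its best feasible assignment gives total 468.
Compare {#1, #2, #3}: its best feasible assignment gives total 523.
Every other set of open sites that can feasibly serve all demand totals ≥ 468 even under its best assignment. Minimum: 423.

423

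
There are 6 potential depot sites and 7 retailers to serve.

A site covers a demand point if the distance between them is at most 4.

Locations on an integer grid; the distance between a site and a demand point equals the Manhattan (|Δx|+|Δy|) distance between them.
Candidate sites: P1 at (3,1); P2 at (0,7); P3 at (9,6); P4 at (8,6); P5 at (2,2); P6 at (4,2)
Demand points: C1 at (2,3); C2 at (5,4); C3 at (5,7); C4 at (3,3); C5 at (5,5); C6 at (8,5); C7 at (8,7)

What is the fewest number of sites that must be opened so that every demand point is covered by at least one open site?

Coverage sets (demand points within 4 of each site):
  P1: {C1, C4}
  P2: {}
  P3: {C6, C7}
  P4: {C3, C5, C6, C7}
  P5: {C1, C4}
  P6: {C1, C2, C4, C5}
No single site covers all 7 demand points.
But {P4, P6} covers everything, so the minimum is 2.

2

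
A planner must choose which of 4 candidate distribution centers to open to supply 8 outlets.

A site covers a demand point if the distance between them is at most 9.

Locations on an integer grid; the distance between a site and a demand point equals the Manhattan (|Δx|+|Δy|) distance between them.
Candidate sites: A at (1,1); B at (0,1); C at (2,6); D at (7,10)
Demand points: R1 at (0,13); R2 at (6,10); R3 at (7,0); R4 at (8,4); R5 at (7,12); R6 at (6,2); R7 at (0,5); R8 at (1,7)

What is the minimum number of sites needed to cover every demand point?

Coverage sets (demand points within 9 of each site):
  A: {R3, R6, R7, R8}
  B: {R3, R6, R7, R8}
  C: {R1, R2, R4, R6, R7, R8}
  D: {R2, R4, R5, R6, R8}
No 2 sites suffice: every size-2 union leaves at least one demand point uncovered.
But {A, C, D} covers everything, so the minimum is 3.

3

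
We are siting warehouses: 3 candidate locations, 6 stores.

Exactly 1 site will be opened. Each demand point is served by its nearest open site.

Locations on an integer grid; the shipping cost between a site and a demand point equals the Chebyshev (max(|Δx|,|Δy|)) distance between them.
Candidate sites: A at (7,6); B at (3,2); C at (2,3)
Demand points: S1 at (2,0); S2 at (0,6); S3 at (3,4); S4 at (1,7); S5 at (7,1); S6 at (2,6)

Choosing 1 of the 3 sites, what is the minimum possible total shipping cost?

Open {C}.
  S1→C 3, S2→C 3, S3→C 1, S4→C 4, S5→C 5, S6→C 3  ⇒ total 19.
Compare {B}: total 21.
Compare {A}: total 33.

19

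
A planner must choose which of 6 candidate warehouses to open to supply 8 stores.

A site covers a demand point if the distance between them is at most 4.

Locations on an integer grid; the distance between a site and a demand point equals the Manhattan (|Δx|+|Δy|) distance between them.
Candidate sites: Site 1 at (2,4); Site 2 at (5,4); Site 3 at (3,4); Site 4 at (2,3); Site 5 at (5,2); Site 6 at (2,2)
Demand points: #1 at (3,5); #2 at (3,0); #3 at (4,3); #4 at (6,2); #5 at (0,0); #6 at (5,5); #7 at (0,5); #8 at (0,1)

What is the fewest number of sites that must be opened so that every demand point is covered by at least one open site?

2

Coverage sets (demand points within 4 of each site):
  Site 1: {#1, #3, #6, #7}
  Site 2: {#1, #3, #4, #6}
  Site 3: {#1, #2, #3, #6, #7}
  Site 4: {#1, #2, #3, #7, #8}
  Site 5: {#2, #3, #4, #6}
  Site 6: {#1, #2, #3, #4, #5, #8}
No single site covers all 8 demand points.
But {Site 1, Site 6} covers everything, so the minimum is 2.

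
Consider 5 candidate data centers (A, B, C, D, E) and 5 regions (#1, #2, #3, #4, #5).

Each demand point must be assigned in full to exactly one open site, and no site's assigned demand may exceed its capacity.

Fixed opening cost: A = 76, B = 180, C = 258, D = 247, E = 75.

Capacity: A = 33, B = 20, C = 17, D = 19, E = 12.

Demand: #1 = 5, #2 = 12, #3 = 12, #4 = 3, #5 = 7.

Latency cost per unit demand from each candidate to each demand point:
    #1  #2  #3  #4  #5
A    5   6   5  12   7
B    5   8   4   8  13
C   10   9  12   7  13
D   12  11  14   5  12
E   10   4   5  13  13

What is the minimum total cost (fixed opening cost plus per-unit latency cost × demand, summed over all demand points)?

369

Open {A, E}; cheapest assignment that respects the capacities:
  A (cap 33, load 27): #1, #3, #4, #5 — cost 5×5 + 12×5 + 3×12 + 7×7 = 170
  E (cap 12, load 12): #2 — cost 12×4 = 48
  Shipping 218, fixed 151 → total 369.
  Any other capacity-feasible assignment to {A, E} ships for at least 218.
Compare {A, B}: its best feasible assignment gives total 474.
Compare {A, B, E}: its best feasible assignment gives total 525.
Every other set of open sites that can feasibly serve all demand totals ≥ 474 even under its best assignment. Minimum: 369.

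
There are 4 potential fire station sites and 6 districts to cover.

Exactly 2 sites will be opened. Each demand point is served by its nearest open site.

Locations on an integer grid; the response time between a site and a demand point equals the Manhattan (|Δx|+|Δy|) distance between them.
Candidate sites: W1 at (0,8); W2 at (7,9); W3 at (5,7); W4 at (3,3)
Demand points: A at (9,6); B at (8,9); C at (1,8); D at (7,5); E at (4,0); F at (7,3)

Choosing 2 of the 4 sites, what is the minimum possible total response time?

25

Open {W2, W4}.
  A→W2 5, B→W2 1, C→W2 7, D→W2 4, E→W4 4, F→W4 4  ⇒ total 25.
Compare {W3, W4}: total 27.
Compare {W1, W2}: total 29.
No size-2 selection does better; minimum is 25.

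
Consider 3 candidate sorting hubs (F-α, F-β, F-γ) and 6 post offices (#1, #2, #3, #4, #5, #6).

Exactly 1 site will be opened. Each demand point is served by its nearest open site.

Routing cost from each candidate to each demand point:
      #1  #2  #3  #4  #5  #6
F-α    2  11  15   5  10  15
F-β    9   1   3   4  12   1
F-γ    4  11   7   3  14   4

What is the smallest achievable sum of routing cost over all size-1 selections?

Open {F-β}.
  #1→F-β 9, #2→F-β 1, #3→F-β 3, #4→F-β 4, #5→F-β 12, #6→F-β 1  ⇒ total 30.
Compare {F-γ}: total 43.
Compare {F-α}: total 58.

30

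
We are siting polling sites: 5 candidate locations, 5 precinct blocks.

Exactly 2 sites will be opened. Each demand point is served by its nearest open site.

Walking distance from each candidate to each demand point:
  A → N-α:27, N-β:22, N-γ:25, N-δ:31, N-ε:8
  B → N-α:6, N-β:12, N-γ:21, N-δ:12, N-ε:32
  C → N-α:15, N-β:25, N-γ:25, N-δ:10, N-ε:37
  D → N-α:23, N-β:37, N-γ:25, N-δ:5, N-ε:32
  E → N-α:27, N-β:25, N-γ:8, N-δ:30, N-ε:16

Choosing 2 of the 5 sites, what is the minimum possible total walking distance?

Open {B, E}.
  N-α→B 6, N-β→B 12, N-γ→E 8, N-δ→B 12, N-ε→E 16  ⇒ total 54.
Compare {A, B}: total 59.
Compare {C, E}: total 74.
No size-2 selection does better; minimum is 54.

54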